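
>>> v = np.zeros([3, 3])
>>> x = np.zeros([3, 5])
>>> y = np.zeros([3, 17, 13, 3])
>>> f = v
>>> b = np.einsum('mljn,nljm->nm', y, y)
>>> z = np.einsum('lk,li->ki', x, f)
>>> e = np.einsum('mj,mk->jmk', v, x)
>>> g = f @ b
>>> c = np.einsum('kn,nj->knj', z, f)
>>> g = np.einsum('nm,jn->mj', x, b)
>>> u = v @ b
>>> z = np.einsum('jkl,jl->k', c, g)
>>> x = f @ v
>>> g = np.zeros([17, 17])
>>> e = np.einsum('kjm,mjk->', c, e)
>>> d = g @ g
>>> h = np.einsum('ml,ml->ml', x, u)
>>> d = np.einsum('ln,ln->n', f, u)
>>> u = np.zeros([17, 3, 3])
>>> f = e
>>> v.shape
(3, 3)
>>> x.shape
(3, 3)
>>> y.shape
(3, 17, 13, 3)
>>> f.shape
()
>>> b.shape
(3, 3)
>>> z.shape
(3,)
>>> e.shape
()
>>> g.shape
(17, 17)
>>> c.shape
(5, 3, 3)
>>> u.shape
(17, 3, 3)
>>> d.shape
(3,)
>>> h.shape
(3, 3)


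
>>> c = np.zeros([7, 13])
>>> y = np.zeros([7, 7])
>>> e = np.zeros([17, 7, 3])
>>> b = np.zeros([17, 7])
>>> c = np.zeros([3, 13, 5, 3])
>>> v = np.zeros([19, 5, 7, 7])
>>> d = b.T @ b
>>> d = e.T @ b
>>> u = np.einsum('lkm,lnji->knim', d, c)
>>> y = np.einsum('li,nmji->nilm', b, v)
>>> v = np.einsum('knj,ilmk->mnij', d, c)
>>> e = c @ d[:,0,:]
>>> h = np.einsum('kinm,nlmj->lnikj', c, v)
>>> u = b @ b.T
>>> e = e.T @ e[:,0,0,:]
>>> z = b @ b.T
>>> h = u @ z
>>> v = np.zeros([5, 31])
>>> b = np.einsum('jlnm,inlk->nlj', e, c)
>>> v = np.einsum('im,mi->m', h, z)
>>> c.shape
(3, 13, 5, 3)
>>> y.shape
(19, 7, 17, 5)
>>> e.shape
(7, 5, 13, 7)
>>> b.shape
(13, 5, 7)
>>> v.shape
(17,)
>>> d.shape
(3, 7, 7)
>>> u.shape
(17, 17)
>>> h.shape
(17, 17)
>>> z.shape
(17, 17)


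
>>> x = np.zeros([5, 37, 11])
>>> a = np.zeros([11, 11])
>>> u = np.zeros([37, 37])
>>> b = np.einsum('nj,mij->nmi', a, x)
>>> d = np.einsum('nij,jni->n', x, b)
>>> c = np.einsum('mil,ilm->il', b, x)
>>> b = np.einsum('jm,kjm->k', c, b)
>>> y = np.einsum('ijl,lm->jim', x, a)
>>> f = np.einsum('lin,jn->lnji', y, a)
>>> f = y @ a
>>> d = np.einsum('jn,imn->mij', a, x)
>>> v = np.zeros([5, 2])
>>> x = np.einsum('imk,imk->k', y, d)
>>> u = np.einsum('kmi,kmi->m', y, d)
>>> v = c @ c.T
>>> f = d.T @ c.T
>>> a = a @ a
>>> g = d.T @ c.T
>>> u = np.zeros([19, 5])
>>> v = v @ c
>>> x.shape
(11,)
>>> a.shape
(11, 11)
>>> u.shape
(19, 5)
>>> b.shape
(11,)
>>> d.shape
(37, 5, 11)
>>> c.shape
(5, 37)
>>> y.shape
(37, 5, 11)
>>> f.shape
(11, 5, 5)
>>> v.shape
(5, 37)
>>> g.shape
(11, 5, 5)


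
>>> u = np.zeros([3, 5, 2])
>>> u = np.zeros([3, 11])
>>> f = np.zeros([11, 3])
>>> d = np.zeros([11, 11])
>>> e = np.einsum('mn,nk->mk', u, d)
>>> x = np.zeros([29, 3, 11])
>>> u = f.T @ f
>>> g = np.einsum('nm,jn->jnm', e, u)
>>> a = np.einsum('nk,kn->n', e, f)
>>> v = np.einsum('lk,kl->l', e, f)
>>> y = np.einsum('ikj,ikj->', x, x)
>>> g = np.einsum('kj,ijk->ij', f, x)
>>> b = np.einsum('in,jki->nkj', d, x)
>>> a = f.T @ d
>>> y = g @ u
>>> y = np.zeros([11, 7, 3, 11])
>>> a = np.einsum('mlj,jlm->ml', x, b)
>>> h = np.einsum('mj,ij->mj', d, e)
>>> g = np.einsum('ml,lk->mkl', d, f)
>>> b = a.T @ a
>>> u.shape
(3, 3)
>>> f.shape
(11, 3)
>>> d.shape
(11, 11)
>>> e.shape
(3, 11)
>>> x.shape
(29, 3, 11)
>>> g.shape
(11, 3, 11)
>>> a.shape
(29, 3)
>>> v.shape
(3,)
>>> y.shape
(11, 7, 3, 11)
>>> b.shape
(3, 3)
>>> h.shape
(11, 11)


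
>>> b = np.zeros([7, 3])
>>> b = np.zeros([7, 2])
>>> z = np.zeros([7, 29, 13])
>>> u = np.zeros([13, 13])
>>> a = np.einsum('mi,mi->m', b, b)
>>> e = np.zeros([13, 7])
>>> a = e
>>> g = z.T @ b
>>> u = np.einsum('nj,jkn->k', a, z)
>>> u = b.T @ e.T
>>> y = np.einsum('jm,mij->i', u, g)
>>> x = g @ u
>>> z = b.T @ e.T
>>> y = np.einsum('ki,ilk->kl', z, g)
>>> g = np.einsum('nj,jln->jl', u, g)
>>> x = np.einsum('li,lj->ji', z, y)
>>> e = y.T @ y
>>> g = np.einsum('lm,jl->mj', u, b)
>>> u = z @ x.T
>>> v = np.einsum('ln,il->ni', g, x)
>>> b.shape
(7, 2)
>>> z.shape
(2, 13)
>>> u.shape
(2, 29)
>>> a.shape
(13, 7)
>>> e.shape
(29, 29)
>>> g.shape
(13, 7)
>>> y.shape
(2, 29)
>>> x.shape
(29, 13)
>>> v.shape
(7, 29)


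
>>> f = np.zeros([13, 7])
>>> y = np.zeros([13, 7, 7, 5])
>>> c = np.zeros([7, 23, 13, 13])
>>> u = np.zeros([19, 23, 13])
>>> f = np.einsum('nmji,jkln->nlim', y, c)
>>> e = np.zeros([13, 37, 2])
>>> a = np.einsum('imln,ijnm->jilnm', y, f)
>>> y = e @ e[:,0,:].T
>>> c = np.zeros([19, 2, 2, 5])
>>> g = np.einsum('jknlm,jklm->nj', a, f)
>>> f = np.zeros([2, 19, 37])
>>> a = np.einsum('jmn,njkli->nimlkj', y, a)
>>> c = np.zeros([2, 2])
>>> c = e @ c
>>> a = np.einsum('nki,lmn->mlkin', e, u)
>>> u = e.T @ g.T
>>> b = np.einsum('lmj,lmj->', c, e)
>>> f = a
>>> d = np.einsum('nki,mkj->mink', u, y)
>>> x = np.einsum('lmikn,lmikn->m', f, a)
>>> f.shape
(23, 19, 37, 2, 13)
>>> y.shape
(13, 37, 13)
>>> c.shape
(13, 37, 2)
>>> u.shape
(2, 37, 7)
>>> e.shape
(13, 37, 2)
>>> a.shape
(23, 19, 37, 2, 13)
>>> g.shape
(7, 13)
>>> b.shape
()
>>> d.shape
(13, 7, 2, 37)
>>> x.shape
(19,)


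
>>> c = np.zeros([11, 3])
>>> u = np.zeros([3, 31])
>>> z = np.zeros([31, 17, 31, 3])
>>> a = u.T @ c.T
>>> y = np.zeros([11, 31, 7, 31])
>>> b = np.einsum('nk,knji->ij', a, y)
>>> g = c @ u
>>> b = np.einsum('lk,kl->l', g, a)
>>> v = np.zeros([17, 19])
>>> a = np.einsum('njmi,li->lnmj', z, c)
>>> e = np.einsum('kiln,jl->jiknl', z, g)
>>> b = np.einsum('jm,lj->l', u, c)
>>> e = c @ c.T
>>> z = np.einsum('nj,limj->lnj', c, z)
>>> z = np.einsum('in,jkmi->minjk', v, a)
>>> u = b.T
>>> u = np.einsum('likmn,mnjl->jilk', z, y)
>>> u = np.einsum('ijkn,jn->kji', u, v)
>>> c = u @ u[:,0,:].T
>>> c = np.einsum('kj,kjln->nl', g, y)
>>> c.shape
(31, 7)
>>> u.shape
(31, 17, 7)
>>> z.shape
(31, 17, 19, 11, 31)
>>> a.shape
(11, 31, 31, 17)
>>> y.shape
(11, 31, 7, 31)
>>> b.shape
(11,)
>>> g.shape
(11, 31)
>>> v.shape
(17, 19)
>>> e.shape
(11, 11)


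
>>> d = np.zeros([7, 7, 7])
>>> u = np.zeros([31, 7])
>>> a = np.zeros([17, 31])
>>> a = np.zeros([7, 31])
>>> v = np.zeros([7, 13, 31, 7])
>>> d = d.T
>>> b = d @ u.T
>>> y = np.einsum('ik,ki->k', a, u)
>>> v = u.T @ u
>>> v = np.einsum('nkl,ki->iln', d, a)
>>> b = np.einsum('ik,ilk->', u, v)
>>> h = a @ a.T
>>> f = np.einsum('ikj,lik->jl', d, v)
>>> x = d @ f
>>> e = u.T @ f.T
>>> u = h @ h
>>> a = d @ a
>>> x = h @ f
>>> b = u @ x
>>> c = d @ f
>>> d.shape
(7, 7, 7)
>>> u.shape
(7, 7)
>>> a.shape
(7, 7, 31)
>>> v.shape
(31, 7, 7)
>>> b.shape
(7, 31)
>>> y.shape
(31,)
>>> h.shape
(7, 7)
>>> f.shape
(7, 31)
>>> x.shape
(7, 31)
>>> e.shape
(7, 7)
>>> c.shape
(7, 7, 31)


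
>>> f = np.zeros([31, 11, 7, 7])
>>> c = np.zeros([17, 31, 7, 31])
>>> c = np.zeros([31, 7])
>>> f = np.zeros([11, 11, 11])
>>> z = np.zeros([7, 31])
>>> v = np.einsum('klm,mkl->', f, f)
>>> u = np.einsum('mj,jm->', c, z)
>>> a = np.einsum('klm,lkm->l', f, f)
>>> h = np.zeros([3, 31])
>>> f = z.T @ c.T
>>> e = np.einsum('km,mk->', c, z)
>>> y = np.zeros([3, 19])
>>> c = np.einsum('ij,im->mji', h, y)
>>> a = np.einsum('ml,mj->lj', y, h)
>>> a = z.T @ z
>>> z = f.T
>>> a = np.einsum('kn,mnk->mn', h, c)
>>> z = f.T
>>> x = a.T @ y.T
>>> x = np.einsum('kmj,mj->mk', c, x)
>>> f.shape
(31, 31)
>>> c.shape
(19, 31, 3)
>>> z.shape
(31, 31)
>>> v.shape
()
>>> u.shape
()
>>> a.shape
(19, 31)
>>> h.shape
(3, 31)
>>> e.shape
()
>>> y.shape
(3, 19)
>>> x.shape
(31, 19)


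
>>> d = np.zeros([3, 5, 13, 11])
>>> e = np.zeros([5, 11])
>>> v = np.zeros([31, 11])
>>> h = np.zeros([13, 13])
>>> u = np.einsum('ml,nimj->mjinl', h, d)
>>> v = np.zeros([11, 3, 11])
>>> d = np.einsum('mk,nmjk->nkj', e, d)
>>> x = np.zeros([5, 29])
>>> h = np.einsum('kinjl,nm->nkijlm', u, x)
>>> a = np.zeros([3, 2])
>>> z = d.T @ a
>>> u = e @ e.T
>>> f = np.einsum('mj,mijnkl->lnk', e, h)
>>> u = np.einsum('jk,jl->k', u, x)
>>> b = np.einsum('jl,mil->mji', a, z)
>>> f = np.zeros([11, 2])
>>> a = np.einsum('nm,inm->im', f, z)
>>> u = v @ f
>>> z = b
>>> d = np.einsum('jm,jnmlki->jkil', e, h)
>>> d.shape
(5, 13, 29, 3)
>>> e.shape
(5, 11)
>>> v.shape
(11, 3, 11)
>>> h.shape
(5, 13, 11, 3, 13, 29)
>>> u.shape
(11, 3, 2)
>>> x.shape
(5, 29)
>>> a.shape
(13, 2)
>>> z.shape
(13, 3, 11)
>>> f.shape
(11, 2)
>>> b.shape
(13, 3, 11)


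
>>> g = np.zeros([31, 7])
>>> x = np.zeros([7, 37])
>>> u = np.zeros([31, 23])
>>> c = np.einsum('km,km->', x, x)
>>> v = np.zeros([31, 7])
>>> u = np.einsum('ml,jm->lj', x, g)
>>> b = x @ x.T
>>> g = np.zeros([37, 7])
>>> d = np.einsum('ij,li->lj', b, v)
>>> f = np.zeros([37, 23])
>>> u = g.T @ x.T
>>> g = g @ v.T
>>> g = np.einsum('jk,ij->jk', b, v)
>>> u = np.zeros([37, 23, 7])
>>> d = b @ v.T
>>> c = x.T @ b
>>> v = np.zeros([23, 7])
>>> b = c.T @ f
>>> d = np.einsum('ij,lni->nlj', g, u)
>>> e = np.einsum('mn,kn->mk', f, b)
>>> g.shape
(7, 7)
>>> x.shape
(7, 37)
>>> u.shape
(37, 23, 7)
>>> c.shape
(37, 7)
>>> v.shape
(23, 7)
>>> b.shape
(7, 23)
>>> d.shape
(23, 37, 7)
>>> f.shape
(37, 23)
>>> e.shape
(37, 7)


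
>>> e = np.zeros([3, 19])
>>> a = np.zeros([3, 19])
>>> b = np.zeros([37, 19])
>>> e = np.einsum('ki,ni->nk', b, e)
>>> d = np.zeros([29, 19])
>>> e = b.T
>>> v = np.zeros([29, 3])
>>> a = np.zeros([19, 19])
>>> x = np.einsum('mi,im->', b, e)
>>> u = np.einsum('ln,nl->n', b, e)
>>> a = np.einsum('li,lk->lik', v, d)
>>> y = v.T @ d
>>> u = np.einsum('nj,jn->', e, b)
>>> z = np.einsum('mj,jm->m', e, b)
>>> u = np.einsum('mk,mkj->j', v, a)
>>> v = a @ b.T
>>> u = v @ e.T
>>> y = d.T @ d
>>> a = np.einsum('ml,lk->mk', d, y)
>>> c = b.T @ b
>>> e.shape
(19, 37)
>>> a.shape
(29, 19)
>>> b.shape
(37, 19)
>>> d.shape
(29, 19)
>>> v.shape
(29, 3, 37)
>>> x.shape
()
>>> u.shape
(29, 3, 19)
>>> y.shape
(19, 19)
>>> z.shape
(19,)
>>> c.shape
(19, 19)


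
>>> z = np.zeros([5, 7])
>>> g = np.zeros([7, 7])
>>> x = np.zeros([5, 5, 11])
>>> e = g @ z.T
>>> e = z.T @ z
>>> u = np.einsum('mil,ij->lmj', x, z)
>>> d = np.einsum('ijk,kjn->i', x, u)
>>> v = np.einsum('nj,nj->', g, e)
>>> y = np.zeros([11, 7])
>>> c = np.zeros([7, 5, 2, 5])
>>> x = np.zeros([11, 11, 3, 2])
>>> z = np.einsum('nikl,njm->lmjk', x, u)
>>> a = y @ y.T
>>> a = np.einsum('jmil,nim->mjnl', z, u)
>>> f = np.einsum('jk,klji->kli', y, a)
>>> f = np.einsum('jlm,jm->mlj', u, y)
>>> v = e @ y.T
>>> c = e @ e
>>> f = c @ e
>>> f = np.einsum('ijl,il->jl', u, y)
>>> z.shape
(2, 7, 5, 3)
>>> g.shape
(7, 7)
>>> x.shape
(11, 11, 3, 2)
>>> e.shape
(7, 7)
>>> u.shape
(11, 5, 7)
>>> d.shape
(5,)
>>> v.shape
(7, 11)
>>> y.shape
(11, 7)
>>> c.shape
(7, 7)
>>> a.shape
(7, 2, 11, 3)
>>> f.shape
(5, 7)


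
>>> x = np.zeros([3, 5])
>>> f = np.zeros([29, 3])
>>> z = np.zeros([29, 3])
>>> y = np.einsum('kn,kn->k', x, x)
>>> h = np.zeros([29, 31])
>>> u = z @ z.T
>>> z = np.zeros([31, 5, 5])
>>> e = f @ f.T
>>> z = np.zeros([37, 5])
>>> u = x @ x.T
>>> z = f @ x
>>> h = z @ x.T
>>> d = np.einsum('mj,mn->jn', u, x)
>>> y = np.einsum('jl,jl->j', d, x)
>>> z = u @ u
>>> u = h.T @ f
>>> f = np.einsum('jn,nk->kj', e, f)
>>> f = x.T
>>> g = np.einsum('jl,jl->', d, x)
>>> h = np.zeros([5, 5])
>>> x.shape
(3, 5)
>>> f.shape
(5, 3)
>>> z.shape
(3, 3)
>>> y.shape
(3,)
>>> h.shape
(5, 5)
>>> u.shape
(3, 3)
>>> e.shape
(29, 29)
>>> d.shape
(3, 5)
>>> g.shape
()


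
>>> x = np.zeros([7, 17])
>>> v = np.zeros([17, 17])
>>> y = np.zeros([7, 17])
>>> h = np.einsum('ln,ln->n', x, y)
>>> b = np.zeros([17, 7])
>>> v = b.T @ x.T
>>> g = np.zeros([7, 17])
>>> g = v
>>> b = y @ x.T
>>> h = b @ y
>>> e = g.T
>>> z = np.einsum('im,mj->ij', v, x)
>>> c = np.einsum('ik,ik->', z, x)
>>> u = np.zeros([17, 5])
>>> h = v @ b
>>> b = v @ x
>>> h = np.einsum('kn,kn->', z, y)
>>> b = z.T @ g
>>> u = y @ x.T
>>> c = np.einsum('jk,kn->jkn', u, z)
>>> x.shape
(7, 17)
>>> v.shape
(7, 7)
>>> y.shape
(7, 17)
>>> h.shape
()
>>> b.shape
(17, 7)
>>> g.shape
(7, 7)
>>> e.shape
(7, 7)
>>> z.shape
(7, 17)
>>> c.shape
(7, 7, 17)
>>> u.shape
(7, 7)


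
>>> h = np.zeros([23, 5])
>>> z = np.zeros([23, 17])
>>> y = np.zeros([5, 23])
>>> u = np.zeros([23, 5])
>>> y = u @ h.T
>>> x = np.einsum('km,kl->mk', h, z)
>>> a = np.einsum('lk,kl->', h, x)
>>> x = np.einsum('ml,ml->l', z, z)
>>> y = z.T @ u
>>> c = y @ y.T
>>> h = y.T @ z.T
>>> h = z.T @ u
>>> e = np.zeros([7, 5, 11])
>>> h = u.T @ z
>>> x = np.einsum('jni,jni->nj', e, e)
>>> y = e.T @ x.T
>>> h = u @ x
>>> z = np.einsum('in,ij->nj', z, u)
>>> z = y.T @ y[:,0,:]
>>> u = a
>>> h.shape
(23, 7)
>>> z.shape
(5, 5, 5)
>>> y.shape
(11, 5, 5)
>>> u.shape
()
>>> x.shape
(5, 7)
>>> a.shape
()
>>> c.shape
(17, 17)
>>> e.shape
(7, 5, 11)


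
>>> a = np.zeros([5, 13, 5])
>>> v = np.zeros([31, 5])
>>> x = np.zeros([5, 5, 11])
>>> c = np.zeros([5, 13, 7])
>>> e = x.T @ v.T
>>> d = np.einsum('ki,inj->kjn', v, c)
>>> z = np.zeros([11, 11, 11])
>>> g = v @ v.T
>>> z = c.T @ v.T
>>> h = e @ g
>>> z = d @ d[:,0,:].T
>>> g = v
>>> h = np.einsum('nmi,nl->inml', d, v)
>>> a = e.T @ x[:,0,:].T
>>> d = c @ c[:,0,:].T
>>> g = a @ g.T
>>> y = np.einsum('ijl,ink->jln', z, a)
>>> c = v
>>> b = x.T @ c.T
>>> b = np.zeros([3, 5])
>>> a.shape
(31, 5, 5)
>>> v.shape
(31, 5)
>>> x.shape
(5, 5, 11)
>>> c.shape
(31, 5)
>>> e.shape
(11, 5, 31)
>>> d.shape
(5, 13, 5)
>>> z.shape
(31, 7, 31)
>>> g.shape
(31, 5, 31)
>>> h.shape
(13, 31, 7, 5)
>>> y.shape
(7, 31, 5)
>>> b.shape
(3, 5)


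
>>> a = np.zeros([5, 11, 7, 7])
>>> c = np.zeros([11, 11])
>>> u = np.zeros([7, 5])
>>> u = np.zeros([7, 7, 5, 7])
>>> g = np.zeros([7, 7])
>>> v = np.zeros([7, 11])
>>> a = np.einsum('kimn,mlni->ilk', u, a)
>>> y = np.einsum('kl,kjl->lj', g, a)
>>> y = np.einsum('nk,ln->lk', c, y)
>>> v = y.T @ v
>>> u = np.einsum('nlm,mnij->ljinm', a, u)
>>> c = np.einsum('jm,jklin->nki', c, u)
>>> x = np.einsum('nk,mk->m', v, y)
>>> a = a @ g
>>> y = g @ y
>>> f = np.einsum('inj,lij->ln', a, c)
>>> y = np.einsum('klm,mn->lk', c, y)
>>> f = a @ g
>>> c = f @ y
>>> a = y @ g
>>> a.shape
(7, 7)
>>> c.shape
(7, 11, 7)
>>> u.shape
(11, 7, 5, 7, 7)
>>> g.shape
(7, 7)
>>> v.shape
(11, 11)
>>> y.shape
(7, 7)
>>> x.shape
(7,)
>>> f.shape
(7, 11, 7)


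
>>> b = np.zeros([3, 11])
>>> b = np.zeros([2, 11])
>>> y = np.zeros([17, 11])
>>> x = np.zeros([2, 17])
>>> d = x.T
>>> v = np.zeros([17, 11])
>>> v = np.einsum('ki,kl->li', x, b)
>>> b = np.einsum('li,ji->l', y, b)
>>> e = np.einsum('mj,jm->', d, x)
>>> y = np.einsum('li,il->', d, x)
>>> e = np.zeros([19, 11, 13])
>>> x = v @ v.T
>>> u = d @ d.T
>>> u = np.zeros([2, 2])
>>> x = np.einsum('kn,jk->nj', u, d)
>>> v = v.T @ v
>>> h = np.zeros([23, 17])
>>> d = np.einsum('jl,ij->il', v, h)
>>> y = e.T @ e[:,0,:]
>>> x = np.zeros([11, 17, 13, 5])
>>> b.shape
(17,)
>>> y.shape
(13, 11, 13)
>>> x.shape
(11, 17, 13, 5)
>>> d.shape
(23, 17)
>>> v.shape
(17, 17)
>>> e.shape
(19, 11, 13)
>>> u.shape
(2, 2)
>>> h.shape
(23, 17)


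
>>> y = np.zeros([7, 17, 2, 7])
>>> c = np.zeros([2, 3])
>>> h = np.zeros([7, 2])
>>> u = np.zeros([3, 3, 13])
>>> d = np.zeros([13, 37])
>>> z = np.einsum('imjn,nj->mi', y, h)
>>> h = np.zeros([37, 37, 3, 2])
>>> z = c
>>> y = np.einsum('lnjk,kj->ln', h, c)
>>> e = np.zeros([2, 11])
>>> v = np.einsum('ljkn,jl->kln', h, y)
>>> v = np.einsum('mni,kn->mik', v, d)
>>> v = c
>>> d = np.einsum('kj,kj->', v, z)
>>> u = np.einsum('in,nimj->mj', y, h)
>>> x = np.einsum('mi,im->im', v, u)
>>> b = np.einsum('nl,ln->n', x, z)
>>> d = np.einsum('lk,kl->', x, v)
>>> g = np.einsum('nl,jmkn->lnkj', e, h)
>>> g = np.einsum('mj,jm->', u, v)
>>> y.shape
(37, 37)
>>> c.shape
(2, 3)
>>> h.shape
(37, 37, 3, 2)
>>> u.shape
(3, 2)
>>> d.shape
()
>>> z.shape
(2, 3)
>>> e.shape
(2, 11)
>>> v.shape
(2, 3)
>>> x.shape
(3, 2)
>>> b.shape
(3,)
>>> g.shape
()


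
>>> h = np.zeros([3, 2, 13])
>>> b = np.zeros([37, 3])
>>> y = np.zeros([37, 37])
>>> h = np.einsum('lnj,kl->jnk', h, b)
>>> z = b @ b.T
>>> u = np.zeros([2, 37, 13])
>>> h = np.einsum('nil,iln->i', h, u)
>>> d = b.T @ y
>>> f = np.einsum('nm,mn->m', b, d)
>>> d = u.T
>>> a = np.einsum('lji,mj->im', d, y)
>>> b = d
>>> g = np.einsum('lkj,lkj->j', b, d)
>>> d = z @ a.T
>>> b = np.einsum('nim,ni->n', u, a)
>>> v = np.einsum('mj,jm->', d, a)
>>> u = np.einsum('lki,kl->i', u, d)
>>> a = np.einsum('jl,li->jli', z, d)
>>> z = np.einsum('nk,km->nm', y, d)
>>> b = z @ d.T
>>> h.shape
(2,)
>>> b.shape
(37, 37)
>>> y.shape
(37, 37)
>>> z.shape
(37, 2)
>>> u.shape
(13,)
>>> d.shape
(37, 2)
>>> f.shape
(3,)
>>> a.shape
(37, 37, 2)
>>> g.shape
(2,)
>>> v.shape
()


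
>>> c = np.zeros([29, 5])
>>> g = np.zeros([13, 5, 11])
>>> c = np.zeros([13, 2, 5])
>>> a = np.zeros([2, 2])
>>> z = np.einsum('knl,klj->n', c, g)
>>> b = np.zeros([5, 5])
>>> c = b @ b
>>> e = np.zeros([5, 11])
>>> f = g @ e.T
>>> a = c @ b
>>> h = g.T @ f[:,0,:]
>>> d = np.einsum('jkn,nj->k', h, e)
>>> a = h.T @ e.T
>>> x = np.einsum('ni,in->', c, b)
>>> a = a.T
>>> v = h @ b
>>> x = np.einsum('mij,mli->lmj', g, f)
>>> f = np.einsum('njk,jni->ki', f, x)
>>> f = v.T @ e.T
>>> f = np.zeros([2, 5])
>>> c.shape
(5, 5)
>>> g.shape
(13, 5, 11)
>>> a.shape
(5, 5, 5)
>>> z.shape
(2,)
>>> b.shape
(5, 5)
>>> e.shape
(5, 11)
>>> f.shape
(2, 5)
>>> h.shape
(11, 5, 5)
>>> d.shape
(5,)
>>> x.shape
(5, 13, 11)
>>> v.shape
(11, 5, 5)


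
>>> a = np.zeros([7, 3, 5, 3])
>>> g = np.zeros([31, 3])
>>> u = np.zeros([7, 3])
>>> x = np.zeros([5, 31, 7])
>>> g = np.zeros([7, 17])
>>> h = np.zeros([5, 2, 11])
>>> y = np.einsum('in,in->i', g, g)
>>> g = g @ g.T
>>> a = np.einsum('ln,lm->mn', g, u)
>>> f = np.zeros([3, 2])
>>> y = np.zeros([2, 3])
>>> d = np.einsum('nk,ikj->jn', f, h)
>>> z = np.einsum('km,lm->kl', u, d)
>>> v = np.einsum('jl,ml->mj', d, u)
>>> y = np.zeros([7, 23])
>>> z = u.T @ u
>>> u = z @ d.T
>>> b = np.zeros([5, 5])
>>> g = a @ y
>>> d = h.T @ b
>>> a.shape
(3, 7)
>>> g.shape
(3, 23)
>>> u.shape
(3, 11)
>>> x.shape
(5, 31, 7)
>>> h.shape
(5, 2, 11)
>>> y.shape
(7, 23)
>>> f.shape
(3, 2)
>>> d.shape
(11, 2, 5)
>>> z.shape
(3, 3)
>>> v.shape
(7, 11)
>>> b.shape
(5, 5)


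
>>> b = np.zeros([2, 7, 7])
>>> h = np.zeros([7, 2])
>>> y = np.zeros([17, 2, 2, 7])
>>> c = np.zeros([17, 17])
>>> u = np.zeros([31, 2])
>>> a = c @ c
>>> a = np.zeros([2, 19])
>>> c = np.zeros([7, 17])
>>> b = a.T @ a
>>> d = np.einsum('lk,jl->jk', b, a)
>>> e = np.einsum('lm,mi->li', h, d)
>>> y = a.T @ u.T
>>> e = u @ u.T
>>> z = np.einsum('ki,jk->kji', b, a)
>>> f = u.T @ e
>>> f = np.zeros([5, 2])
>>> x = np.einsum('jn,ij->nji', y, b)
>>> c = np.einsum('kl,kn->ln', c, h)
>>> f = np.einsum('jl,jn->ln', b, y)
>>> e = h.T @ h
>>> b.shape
(19, 19)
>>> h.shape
(7, 2)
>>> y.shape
(19, 31)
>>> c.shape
(17, 2)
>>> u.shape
(31, 2)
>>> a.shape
(2, 19)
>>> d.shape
(2, 19)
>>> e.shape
(2, 2)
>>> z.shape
(19, 2, 19)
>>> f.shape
(19, 31)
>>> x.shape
(31, 19, 19)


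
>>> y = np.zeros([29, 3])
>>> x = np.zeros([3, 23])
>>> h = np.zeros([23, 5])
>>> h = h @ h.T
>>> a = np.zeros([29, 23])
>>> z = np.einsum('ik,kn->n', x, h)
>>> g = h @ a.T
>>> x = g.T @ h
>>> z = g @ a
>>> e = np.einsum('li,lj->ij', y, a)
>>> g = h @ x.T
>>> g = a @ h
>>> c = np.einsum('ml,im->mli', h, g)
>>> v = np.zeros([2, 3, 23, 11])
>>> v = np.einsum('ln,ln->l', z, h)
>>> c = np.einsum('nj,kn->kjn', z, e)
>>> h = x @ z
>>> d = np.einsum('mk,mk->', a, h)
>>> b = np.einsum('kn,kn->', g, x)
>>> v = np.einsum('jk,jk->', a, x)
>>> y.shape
(29, 3)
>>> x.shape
(29, 23)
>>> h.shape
(29, 23)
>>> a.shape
(29, 23)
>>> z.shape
(23, 23)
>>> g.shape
(29, 23)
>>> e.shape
(3, 23)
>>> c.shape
(3, 23, 23)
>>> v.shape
()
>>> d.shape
()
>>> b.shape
()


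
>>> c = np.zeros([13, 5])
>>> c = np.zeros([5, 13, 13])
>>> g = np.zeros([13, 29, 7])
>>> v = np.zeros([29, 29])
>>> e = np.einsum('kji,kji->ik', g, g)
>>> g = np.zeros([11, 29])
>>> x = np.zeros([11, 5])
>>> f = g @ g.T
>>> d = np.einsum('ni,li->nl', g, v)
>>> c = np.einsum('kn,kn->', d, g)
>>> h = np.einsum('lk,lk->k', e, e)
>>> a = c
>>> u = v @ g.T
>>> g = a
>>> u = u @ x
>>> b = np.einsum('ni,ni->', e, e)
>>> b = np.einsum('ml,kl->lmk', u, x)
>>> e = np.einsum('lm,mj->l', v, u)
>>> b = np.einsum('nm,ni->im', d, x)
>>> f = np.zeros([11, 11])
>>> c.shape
()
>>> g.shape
()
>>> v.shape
(29, 29)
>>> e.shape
(29,)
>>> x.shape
(11, 5)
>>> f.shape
(11, 11)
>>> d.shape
(11, 29)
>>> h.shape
(13,)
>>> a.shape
()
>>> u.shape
(29, 5)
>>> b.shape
(5, 29)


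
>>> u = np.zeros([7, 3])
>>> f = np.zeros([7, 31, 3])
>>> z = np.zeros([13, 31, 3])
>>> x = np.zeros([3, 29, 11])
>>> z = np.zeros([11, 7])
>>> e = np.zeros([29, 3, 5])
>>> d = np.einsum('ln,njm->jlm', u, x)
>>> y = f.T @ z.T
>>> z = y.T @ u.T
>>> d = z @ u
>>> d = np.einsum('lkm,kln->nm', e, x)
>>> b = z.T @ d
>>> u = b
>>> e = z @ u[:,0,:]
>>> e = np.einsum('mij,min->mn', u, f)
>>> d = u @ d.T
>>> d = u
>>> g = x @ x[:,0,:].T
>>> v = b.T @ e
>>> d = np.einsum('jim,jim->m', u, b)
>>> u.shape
(7, 31, 5)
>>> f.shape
(7, 31, 3)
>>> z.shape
(11, 31, 7)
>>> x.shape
(3, 29, 11)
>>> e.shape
(7, 3)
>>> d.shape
(5,)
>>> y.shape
(3, 31, 11)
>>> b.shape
(7, 31, 5)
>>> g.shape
(3, 29, 3)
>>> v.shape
(5, 31, 3)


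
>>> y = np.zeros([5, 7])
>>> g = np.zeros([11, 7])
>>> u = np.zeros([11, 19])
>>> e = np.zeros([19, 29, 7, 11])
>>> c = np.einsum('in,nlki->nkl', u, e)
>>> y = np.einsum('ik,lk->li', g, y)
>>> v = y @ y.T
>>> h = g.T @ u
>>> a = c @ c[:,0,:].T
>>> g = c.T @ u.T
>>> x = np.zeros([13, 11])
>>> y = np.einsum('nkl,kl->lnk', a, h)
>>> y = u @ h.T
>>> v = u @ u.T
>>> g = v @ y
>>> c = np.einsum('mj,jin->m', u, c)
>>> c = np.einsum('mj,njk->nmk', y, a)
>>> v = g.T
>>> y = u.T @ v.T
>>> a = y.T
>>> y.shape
(19, 7)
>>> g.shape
(11, 7)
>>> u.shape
(11, 19)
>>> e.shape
(19, 29, 7, 11)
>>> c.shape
(19, 11, 19)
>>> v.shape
(7, 11)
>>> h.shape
(7, 19)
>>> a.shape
(7, 19)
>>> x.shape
(13, 11)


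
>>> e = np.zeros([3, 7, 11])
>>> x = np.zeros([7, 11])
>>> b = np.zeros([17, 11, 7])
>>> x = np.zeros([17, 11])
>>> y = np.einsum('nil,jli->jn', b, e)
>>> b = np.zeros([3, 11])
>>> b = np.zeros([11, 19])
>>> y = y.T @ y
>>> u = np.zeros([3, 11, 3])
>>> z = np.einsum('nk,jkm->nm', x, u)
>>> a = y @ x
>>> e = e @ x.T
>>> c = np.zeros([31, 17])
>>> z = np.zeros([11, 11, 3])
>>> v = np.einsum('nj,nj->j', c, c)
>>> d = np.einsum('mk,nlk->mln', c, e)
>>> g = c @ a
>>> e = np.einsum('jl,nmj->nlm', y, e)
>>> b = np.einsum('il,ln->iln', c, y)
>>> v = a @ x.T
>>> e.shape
(3, 17, 7)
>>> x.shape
(17, 11)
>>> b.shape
(31, 17, 17)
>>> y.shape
(17, 17)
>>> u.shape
(3, 11, 3)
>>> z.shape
(11, 11, 3)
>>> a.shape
(17, 11)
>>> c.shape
(31, 17)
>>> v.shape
(17, 17)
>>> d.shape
(31, 7, 3)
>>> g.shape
(31, 11)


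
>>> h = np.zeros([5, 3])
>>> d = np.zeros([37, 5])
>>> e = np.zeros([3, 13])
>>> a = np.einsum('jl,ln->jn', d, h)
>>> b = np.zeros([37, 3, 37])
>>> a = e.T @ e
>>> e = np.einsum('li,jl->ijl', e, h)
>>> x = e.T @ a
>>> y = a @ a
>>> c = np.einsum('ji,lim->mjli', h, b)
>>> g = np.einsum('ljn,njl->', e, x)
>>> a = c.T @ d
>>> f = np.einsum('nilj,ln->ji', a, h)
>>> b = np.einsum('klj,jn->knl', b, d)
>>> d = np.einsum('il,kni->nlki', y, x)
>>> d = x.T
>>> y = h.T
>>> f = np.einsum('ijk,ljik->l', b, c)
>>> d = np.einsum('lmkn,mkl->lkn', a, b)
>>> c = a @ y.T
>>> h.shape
(5, 3)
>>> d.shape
(3, 5, 5)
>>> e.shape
(13, 5, 3)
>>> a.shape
(3, 37, 5, 5)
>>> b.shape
(37, 5, 3)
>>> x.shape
(3, 5, 13)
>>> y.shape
(3, 5)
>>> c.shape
(3, 37, 5, 3)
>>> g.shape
()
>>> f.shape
(37,)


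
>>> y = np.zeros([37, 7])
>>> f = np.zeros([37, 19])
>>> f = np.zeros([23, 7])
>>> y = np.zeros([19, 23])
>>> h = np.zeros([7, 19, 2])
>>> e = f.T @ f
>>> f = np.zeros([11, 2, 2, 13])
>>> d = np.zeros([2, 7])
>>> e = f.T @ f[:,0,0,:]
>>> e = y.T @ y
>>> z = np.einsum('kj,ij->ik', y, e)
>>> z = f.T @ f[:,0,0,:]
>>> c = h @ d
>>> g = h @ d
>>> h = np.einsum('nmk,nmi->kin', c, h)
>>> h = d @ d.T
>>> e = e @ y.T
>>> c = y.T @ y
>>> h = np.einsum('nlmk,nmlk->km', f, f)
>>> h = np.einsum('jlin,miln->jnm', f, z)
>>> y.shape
(19, 23)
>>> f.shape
(11, 2, 2, 13)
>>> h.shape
(11, 13, 13)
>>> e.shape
(23, 19)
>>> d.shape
(2, 7)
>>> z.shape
(13, 2, 2, 13)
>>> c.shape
(23, 23)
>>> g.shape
(7, 19, 7)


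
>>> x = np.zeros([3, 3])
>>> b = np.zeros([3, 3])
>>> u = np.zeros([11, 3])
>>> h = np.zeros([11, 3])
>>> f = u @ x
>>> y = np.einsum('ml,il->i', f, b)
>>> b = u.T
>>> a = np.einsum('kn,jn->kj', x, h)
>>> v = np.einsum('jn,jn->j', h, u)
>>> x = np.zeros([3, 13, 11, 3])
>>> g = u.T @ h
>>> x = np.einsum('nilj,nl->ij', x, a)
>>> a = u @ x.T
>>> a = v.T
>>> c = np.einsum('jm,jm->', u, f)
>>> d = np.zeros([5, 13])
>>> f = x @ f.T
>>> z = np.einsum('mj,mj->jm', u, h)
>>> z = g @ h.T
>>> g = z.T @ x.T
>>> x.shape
(13, 3)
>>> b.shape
(3, 11)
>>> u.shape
(11, 3)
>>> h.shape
(11, 3)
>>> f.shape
(13, 11)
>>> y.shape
(3,)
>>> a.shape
(11,)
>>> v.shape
(11,)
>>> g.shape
(11, 13)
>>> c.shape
()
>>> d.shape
(5, 13)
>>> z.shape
(3, 11)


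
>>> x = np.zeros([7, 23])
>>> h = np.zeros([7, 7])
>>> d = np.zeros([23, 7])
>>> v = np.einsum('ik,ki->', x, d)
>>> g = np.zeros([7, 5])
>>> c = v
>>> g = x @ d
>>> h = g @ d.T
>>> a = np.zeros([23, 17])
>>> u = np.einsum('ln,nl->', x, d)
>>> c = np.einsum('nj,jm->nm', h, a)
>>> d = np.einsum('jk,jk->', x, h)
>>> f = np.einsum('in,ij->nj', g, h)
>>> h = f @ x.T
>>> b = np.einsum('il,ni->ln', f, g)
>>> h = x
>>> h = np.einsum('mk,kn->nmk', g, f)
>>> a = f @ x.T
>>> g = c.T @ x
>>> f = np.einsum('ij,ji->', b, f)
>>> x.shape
(7, 23)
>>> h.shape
(23, 7, 7)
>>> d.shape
()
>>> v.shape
()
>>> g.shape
(17, 23)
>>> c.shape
(7, 17)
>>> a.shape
(7, 7)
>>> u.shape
()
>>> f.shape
()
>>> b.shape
(23, 7)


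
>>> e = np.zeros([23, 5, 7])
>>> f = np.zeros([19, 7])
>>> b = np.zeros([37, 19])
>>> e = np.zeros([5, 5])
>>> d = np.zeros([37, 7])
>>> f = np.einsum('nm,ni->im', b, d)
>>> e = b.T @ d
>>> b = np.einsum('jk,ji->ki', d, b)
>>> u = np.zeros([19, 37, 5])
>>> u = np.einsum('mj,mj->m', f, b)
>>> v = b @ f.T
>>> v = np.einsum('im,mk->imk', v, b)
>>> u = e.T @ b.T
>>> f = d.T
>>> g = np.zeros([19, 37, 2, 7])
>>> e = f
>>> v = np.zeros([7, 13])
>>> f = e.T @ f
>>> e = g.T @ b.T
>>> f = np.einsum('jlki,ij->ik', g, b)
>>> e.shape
(7, 2, 37, 7)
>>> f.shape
(7, 2)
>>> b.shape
(7, 19)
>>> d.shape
(37, 7)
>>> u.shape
(7, 7)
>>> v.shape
(7, 13)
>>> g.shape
(19, 37, 2, 7)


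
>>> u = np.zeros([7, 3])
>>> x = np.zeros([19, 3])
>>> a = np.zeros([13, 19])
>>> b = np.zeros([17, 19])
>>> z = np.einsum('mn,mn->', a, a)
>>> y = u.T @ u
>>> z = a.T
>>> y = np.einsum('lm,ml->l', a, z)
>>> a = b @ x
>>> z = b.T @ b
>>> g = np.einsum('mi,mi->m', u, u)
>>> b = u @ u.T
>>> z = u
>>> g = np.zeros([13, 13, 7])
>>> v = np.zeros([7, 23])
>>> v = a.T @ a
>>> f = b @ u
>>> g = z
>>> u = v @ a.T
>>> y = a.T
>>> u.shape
(3, 17)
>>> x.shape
(19, 3)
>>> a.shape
(17, 3)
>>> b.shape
(7, 7)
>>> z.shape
(7, 3)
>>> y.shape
(3, 17)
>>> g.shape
(7, 3)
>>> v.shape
(3, 3)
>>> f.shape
(7, 3)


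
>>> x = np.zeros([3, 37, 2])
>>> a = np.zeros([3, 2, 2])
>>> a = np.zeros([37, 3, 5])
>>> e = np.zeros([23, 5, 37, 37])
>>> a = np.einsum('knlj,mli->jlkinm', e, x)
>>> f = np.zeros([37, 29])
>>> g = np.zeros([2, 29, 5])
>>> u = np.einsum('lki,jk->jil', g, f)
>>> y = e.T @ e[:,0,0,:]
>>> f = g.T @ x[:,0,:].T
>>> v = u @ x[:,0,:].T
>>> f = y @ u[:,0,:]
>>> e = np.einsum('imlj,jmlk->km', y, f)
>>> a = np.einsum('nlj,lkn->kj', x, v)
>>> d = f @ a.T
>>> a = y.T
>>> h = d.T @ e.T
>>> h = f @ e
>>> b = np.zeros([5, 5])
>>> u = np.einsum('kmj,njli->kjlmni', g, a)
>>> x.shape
(3, 37, 2)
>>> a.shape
(37, 5, 37, 37)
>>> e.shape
(2, 37)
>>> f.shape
(37, 37, 5, 2)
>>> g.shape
(2, 29, 5)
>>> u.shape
(2, 5, 37, 29, 37, 37)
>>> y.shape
(37, 37, 5, 37)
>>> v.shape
(37, 5, 3)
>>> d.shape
(37, 37, 5, 5)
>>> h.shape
(37, 37, 5, 37)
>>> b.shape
(5, 5)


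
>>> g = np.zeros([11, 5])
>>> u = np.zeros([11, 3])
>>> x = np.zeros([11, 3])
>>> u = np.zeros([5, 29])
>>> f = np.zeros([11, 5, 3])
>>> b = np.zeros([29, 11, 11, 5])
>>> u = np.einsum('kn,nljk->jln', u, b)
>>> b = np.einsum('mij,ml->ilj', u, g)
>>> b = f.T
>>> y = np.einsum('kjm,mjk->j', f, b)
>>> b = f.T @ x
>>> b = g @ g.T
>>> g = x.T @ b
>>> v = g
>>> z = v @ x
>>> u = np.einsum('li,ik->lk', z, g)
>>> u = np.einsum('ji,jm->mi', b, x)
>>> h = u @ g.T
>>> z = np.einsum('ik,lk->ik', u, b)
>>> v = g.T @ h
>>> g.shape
(3, 11)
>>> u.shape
(3, 11)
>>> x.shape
(11, 3)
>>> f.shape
(11, 5, 3)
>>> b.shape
(11, 11)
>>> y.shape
(5,)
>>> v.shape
(11, 3)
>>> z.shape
(3, 11)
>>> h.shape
(3, 3)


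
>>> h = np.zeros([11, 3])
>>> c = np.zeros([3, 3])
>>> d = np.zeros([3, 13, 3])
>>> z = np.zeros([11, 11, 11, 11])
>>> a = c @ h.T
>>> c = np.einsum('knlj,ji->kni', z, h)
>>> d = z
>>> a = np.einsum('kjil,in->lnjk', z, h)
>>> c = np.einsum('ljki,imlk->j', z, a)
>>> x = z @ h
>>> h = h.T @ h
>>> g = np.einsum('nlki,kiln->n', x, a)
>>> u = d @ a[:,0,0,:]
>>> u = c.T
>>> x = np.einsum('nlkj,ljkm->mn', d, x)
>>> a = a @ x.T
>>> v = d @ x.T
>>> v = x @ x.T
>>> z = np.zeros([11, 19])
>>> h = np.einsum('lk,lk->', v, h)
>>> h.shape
()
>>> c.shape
(11,)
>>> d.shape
(11, 11, 11, 11)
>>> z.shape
(11, 19)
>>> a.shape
(11, 3, 11, 3)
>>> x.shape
(3, 11)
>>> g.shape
(11,)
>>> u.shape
(11,)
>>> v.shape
(3, 3)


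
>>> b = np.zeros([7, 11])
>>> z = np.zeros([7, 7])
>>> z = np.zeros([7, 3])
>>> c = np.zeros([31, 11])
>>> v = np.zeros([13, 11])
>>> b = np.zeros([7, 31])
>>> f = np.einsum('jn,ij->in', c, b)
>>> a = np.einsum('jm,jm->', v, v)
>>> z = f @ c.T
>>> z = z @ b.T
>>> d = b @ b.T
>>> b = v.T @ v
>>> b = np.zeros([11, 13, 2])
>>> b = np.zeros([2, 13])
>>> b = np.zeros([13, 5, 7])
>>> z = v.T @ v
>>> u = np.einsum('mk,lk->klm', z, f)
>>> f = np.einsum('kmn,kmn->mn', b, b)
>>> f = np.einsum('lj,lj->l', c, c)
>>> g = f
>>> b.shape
(13, 5, 7)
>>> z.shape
(11, 11)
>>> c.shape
(31, 11)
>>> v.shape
(13, 11)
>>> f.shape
(31,)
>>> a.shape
()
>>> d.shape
(7, 7)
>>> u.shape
(11, 7, 11)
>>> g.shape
(31,)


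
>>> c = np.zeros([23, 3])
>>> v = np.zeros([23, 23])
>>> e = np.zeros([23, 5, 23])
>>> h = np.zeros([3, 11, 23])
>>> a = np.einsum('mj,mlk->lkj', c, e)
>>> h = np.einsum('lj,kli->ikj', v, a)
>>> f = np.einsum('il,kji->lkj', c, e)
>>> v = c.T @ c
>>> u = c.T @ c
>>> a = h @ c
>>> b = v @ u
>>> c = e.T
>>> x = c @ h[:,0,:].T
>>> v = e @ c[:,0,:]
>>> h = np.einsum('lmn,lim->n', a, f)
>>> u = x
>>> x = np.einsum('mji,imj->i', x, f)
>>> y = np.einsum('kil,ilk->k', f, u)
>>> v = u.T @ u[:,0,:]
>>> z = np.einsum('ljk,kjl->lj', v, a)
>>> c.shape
(23, 5, 23)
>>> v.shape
(3, 5, 3)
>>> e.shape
(23, 5, 23)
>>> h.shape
(3,)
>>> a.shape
(3, 5, 3)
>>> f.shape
(3, 23, 5)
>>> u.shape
(23, 5, 3)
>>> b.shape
(3, 3)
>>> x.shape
(3,)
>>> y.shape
(3,)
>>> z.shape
(3, 5)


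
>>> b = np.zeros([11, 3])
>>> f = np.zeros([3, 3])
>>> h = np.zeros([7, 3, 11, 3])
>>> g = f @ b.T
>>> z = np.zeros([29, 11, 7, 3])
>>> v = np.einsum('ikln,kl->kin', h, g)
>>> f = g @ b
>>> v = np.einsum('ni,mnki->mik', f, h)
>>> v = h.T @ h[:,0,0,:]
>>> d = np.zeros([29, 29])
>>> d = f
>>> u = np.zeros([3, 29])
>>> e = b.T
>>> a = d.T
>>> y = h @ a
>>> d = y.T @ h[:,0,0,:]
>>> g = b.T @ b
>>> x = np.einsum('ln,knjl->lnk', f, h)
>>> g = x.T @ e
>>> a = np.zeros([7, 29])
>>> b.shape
(11, 3)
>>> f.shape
(3, 3)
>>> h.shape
(7, 3, 11, 3)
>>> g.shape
(7, 3, 11)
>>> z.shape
(29, 11, 7, 3)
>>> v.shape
(3, 11, 3, 3)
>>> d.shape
(3, 11, 3, 3)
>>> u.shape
(3, 29)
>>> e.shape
(3, 11)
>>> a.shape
(7, 29)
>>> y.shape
(7, 3, 11, 3)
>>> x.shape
(3, 3, 7)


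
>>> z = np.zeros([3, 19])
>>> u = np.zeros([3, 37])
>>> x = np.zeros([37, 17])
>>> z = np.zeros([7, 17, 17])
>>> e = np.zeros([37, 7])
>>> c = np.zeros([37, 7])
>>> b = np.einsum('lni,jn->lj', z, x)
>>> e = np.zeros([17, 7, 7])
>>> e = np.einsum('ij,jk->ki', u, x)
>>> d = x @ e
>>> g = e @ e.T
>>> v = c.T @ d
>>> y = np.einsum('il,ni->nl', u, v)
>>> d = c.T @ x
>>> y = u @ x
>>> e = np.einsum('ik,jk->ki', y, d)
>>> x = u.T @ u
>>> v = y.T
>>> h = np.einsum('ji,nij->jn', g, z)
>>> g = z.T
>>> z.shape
(7, 17, 17)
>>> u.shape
(3, 37)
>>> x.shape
(37, 37)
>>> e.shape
(17, 3)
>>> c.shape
(37, 7)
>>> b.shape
(7, 37)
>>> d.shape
(7, 17)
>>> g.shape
(17, 17, 7)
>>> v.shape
(17, 3)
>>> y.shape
(3, 17)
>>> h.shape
(17, 7)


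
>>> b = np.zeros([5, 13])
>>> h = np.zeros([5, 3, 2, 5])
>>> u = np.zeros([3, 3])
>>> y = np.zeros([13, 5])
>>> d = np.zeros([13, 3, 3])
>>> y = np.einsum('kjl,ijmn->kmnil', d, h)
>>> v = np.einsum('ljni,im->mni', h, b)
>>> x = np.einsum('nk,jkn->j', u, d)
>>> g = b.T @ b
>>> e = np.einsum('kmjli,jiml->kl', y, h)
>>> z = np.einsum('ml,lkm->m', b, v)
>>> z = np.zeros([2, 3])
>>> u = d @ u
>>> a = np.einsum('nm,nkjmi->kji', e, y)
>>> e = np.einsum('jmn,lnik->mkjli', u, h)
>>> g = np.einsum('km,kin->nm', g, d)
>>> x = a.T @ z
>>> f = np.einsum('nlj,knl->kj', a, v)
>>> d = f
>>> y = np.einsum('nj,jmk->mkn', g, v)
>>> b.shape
(5, 13)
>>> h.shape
(5, 3, 2, 5)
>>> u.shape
(13, 3, 3)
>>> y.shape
(2, 5, 3)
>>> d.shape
(13, 3)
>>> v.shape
(13, 2, 5)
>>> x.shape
(3, 5, 3)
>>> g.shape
(3, 13)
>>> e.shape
(3, 5, 13, 5, 2)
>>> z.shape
(2, 3)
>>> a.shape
(2, 5, 3)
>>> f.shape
(13, 3)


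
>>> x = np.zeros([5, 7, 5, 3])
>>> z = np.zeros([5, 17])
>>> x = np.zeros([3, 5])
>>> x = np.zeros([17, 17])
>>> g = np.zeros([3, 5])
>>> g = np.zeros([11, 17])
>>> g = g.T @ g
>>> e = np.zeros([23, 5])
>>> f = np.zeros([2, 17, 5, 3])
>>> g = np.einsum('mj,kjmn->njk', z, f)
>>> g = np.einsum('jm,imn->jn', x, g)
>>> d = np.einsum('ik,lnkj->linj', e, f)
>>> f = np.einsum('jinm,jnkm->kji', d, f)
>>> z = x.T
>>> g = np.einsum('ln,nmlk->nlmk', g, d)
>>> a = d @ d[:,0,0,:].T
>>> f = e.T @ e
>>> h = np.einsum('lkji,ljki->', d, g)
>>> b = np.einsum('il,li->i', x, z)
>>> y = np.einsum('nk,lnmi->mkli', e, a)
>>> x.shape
(17, 17)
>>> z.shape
(17, 17)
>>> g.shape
(2, 17, 23, 3)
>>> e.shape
(23, 5)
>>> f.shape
(5, 5)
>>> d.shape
(2, 23, 17, 3)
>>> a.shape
(2, 23, 17, 2)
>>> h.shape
()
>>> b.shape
(17,)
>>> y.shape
(17, 5, 2, 2)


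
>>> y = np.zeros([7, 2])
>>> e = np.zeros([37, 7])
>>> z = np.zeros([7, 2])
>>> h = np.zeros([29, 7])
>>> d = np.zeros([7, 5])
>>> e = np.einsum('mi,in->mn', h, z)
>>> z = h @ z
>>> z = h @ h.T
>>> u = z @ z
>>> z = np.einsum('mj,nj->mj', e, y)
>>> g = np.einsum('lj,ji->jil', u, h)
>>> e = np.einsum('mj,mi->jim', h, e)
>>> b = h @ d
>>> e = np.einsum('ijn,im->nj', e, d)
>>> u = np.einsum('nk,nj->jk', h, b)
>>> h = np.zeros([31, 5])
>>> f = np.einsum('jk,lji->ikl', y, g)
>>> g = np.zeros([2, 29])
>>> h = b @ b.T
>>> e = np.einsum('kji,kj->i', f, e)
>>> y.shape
(7, 2)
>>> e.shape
(29,)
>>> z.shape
(29, 2)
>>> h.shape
(29, 29)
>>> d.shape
(7, 5)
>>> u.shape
(5, 7)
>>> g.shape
(2, 29)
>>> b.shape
(29, 5)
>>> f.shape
(29, 2, 29)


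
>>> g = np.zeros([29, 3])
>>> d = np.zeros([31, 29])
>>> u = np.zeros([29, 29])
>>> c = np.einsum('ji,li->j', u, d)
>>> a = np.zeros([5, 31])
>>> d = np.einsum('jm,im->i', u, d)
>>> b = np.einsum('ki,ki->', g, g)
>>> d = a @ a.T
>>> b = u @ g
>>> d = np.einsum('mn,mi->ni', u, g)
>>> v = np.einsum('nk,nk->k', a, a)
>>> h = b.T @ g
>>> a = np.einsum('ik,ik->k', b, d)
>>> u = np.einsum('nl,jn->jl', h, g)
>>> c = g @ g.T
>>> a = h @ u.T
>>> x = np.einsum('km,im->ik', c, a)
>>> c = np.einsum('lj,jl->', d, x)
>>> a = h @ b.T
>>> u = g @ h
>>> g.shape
(29, 3)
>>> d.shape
(29, 3)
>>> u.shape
(29, 3)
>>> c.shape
()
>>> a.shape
(3, 29)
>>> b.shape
(29, 3)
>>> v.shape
(31,)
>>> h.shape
(3, 3)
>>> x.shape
(3, 29)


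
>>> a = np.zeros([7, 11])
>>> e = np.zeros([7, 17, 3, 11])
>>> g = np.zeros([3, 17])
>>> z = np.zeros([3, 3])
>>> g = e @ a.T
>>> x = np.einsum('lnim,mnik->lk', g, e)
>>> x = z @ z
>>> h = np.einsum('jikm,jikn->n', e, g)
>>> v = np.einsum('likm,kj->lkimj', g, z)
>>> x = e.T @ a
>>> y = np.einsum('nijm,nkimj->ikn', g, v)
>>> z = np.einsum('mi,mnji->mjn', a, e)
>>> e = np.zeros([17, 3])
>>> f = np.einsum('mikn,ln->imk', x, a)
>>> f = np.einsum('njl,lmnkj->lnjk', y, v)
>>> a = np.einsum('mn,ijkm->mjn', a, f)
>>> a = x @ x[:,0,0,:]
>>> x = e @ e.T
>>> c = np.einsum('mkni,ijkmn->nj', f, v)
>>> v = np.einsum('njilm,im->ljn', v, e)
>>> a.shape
(11, 3, 17, 11)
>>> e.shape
(17, 3)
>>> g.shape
(7, 17, 3, 7)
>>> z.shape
(7, 3, 17)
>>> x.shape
(17, 17)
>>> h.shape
(7,)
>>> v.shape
(7, 3, 7)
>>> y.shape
(17, 3, 7)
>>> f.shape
(7, 17, 3, 7)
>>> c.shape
(3, 3)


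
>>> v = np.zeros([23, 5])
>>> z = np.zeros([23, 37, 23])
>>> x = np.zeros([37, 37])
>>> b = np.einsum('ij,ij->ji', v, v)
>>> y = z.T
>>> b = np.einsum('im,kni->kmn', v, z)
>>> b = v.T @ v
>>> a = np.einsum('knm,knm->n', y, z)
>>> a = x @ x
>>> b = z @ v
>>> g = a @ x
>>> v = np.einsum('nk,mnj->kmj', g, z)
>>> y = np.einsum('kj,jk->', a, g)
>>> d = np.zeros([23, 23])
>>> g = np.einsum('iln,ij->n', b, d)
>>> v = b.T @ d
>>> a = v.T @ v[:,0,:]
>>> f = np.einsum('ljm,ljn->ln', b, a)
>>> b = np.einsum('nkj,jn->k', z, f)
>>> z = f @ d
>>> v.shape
(5, 37, 23)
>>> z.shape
(23, 23)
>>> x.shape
(37, 37)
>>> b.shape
(37,)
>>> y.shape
()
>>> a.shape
(23, 37, 23)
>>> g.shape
(5,)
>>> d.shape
(23, 23)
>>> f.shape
(23, 23)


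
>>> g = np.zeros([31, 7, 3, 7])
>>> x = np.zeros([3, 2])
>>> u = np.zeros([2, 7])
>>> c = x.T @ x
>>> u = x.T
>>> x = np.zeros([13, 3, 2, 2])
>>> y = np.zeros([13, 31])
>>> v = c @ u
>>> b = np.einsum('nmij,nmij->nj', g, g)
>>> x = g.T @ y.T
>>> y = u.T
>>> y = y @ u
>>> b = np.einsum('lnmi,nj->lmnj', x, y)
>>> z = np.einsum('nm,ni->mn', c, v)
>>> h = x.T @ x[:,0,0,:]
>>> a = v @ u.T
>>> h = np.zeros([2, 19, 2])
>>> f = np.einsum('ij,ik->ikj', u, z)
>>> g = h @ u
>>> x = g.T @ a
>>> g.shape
(2, 19, 3)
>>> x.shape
(3, 19, 2)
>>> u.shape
(2, 3)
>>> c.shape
(2, 2)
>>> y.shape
(3, 3)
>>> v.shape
(2, 3)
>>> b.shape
(7, 7, 3, 3)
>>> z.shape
(2, 2)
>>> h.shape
(2, 19, 2)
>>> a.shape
(2, 2)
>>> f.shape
(2, 2, 3)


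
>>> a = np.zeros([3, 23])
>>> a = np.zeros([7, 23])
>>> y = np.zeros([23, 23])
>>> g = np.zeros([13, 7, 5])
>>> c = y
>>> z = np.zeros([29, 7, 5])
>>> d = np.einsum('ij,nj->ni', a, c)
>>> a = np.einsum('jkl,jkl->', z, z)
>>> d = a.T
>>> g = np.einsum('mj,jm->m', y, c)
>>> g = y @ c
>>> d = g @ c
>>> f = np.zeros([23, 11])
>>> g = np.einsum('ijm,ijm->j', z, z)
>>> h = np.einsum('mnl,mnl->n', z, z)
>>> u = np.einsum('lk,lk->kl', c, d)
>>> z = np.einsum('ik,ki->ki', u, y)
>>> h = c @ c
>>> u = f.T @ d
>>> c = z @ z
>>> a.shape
()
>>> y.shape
(23, 23)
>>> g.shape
(7,)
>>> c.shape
(23, 23)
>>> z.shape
(23, 23)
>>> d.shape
(23, 23)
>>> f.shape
(23, 11)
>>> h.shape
(23, 23)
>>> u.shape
(11, 23)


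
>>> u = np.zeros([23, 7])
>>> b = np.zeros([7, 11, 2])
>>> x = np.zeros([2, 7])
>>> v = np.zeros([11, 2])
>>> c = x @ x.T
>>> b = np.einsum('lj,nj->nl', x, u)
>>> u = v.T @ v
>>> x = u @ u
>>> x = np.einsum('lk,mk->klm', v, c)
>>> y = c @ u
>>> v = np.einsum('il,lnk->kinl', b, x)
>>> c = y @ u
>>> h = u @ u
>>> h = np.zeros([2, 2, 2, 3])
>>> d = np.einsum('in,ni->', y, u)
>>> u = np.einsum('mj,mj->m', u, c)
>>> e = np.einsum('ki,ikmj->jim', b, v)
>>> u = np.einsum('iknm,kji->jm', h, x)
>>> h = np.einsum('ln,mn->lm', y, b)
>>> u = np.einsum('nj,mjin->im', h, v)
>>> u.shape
(11, 2)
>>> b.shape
(23, 2)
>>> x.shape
(2, 11, 2)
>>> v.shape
(2, 23, 11, 2)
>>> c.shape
(2, 2)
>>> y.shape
(2, 2)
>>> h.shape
(2, 23)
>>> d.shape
()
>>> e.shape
(2, 2, 11)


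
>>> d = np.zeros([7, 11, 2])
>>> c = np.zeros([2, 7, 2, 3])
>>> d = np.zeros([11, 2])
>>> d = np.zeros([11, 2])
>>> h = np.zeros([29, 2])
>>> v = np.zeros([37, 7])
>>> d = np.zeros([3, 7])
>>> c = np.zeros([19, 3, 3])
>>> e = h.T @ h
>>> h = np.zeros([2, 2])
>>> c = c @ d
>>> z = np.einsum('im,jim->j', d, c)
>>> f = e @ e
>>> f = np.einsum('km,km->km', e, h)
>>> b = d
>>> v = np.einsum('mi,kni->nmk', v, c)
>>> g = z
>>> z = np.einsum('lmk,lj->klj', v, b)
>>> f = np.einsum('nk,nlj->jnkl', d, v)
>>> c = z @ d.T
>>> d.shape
(3, 7)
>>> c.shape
(19, 3, 3)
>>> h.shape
(2, 2)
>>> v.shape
(3, 37, 19)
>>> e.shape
(2, 2)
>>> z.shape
(19, 3, 7)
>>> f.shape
(19, 3, 7, 37)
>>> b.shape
(3, 7)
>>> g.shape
(19,)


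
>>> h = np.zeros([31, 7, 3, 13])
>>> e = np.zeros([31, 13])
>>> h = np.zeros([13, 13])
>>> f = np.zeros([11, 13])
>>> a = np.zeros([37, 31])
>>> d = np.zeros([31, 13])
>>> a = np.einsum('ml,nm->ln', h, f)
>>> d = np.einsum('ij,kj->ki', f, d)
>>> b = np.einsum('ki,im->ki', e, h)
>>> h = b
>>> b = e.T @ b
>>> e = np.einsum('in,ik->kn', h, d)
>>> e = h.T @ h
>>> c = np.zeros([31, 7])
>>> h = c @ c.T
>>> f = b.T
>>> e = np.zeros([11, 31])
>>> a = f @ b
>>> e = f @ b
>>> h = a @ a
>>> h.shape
(13, 13)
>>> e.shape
(13, 13)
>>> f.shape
(13, 13)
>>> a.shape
(13, 13)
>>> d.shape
(31, 11)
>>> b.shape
(13, 13)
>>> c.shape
(31, 7)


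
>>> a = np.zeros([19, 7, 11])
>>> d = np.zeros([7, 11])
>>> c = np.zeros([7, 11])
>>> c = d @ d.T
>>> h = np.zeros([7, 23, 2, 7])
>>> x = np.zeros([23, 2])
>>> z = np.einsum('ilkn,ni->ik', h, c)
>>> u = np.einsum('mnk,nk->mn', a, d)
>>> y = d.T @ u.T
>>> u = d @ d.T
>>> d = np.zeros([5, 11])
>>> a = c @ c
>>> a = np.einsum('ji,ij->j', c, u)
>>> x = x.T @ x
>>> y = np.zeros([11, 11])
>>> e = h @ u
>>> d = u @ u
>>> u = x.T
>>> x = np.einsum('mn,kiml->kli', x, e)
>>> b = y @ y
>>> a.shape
(7,)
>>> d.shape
(7, 7)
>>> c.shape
(7, 7)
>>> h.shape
(7, 23, 2, 7)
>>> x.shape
(7, 7, 23)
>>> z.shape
(7, 2)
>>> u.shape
(2, 2)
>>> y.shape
(11, 11)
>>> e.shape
(7, 23, 2, 7)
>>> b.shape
(11, 11)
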